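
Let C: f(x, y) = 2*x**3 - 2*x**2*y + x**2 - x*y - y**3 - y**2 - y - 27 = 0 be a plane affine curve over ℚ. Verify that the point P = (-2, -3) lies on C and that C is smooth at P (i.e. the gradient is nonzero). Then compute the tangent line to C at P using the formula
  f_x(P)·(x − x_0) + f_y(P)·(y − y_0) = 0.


Tangent line at P: -x - 28*y - 86 = 0.

Step 1: f(-2, -3) = 0, so P lies on C.
Step 2: partial derivatives
  f_x(x, y) = 6*x**2 - 4*x*y + 2*x - y, f_y(x, y) = -2*x**2 - x - 3*y**2 - 2*y - 1.
  f_x(P) = -1, f_y(P) = -28 (gradient nonzero, so P is smooth).
Step 3: tangent line at P: -1·(x − -2) + -28·(y − -3) = 0.
Expanding: -x - 28*y - 86 = 0.


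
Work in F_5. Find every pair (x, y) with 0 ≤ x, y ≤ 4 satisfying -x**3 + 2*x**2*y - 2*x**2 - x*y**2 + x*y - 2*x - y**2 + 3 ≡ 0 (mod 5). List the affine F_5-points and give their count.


Affine F_5-points: {(2, 1), (2, 4), (4, 1)}; count = 3.

For each of the 25 pairs (x, y) ∈ F_5², evaluate f(x, y) mod 5. Record the zeros.
  x = 0: [0↦3, 1↦2, 2↦4, 3↦4, 4↦2]  zeros at y ∈ ∅
  x = 1: [0↦3, 1↦4, 2↦1, 3↦4, 4↦3]  zeros at y ∈ ∅
  x = 2: [0↦3, 1↦0, 2↦1, 3↦1, 4↦0]  zeros at y ∈ {1, 4}
  x = 3: [0↦2, 1↦4, 2↦3, 3↦4, 4↦2]  zeros at y ∈ ∅
  x = 4: [0↦4, 1↦0, 2↦1, 3↦2, 4↦3]  zeros at y ∈ {1}
Collecting zeros: affine points = {(2, 1), (2, 4), (4, 1)}.
Total count |C(F_5)_aff| = 3.


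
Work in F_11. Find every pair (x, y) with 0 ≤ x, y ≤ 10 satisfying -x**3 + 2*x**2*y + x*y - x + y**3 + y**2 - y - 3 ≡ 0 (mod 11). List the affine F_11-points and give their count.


Affine F_11-points: {(1, 2), (2, 10), (3, 0), (3, 1), (3, 9), (4, 2), (5, 1), (5, 10), (7, 4), (8, 6), (8, 7), (8, 8), (10, 2)}; count = 13.

For each of the 121 pairs (x, y) ∈ F_11², evaluate f(x, y) mod 11. Record the zeros.
  x = 0: [0↦8, 1↦9, 2↦7, 3↦8, 4↦7, 5↦10, 6↦1, 7↦8, 8↦4, 9↦6, 10↦9]  zeros at y ∈ ∅
  x = 1: [0↦6, 1↦10, 2↦0, 3↦4, 4↦6, 5↦1, 6↦6, 7↦5, 8↦4, 9↦9, 10↦4]  zeros at y ∈ {2}
  x = 2: [0↦9, 1↦9, 2↦6, 3↦6, 4↦4, 5↦6, 6↦7, 7↦2, 8↦8, 9↦9, 10↦0]  zeros at y ∈ {10}
  x = 3: [0↦0, 1↦0, 2↦8, 3↦8, 4↦6, 5↦8, 6↦9, 7↦4, 8↦10, 9↦0, 10↦2]  zeros at y ∈ {0, 1, 9}
  x = 4: [0↦6, 1↦10, 2↦0, 3↦4, 4↦6, 5↦1, 6↦6, 7↦5, 8↦4, 9↦9, 10↦4]  zeros at y ∈ {2}
  x = 5: [0↦10, 1↦0, 2↦9, 3↦10, 4↦9, 5↦1, 6↦3, 7↦10, 8↦6, 9↦8, 10↦0]  zeros at y ∈ {1, 10}
  x = 6: [0↦6, 1↦8, 2↦7, 3↦9, 4↦9, 5↦2, 6↦5, 7↦2, 8↦10, 9↦2, 10↦6]  zeros at y ∈ ∅
  x = 7: [0↦10, 1↦6, 2↦10, 3↦6, 4↦0, 5↦9, 6↦6, 7↦8, 8↦10, 9↦7, 10↦5]  zeros at y ∈ {4}
  x = 8: [0↦5, 1↦10, 2↦1, 3↦6, 4↦9, 5↦5, 6↦0, 7↦0, 8↦0, 9↦6, 10↦2]  zeros at y ∈ {6, 7, 8}
  x = 9: [0↦7, 1↦3, 2↦7, 3↦3, 4↦8, 5↦6, 6↦3, 7↦5, 8↦7, 9↦4, 10↦2]  zeros at y ∈ ∅
  x = 10: [0↦10, 1↦1, 2↦0, 3↦2, 4↦2, 5↦6, 6↦9, 7↦6, 8↦3, 9↦6, 10↦10]  zeros at y ∈ {2}
Collecting zeros: affine points = {(1, 2), (2, 10), (3, 0), (3, 1), (3, 9), (4, 2), (5, 1), (5, 10), (7, 4), (8, 6), (8, 7), (8, 8), (10, 2)}.
Total count |C(F_11)_aff| = 13.


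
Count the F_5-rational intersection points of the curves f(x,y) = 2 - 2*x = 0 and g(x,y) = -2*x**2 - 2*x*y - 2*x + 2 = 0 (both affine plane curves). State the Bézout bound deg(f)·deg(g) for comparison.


Common zeros: {(1, 4)}; count = 1; Bézout bound = 2.

deg(f) = 1, deg(g) = 2, so Bézout bound = 2.
Scan x ∈ F_5. For each x, list the y ∈ F_5 with f(x, y) ≡ 0 and those with g(x, y) ≡ 0 (mod 5); the common zeros in that column are the intersection.
  x = 0: f ≡ 0 at y ∈ ∅; g ≡ 0 at y ∈ ∅; common: ∅.
  x = 1: f ≡ 0 at y ∈ {0, 1, 2, 3, 4}; g ≡ 0 at y ∈ {4}; common: {4}.
  x = 2: f ≡ 0 at y ∈ ∅; g ≡ 0 at y ∈ {0}; common: ∅.
  x = 3: f ≡ 0 at y ∈ ∅; g ≡ 0 at y ∈ {3}; common: ∅.
  x = 4: f ≡ 0 at y ∈ ∅; g ≡ 0 at y ∈ {4}; common: ∅.
Collecting: common zeros = {(1, 4)}, so the count is 1.
Comparison with the Bézout bound: 1 ≤ 2 = deg(f)·deg(g), as expected for curves with no common component (the affine F_5-count falls short of the bound because intersections may lie at infinity, over extension fields, or carry multiplicity).


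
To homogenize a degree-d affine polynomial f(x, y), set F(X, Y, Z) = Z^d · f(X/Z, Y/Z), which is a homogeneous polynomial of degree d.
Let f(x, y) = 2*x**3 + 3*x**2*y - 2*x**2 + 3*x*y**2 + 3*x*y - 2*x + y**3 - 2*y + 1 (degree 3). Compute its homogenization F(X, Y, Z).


F(X, Y, Z) = 2*X**3 + 3*X**2*Y - 2*X**2*Z + 3*X*Y**2 + 3*X*Y*Z - 2*X*Z**2 + Y**3 - 2*Y*Z**2 + Z**3

deg(f) = 3.
Substitute x = X/Z, y = Y/Z into f, then multiply by Z^3.
  monomial 2·x^3·y^0 ↦ 2·X^3·Y^0·Z^0.
  monomial 3·x^2·y^1 ↦ 3·X^2·Y^1·Z^0.
  monomial -2·x^2·y^0 ↦ -2·X^2·Y^0·Z^1.
  monomial 3·x^1·y^2 ↦ 3·X^1·Y^2·Z^0.
  monomial 3·x^1·y^1 ↦ 3·X^1·Y^1·Z^1.
  monomial -2·x^1·y^0 ↦ -2·X^1·Y^0·Z^2.
  monomial 1·x^0·y^3 ↦ 1·X^0·Y^3·Z^0.
  monomial -2·x^0·y^1 ↦ -2·X^0·Y^1·Z^2.
  monomial 1·x^0·y^0 ↦ 1·X^0·Y^0·Z^3.
Collecting: F(X, Y, Z) = 2*X**3 + 3*X**2*Y - 2*X**2*Z + 3*X*Y**2 + 3*X*Y*Z - 2*X*Z**2 + Y**3 - 2*Y*Z**2 + Z**3.


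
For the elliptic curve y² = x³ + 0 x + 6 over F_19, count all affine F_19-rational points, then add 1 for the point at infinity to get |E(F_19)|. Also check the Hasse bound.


Affine points = {(0, 5), (0, 14), (1, 8), (1, 11), (5, 6), (5, 13), (7, 8), (7, 11), (8, 9), (8, 10), (11, 8), (11, 11), (12, 9), (12, 10), (16, 6), (16, 13), (17, 6), (17, 13), (18, 9), (18, 10)}; affine count = 20; |E(F_19)| = 21.

Discriminant check: Δ ∝ 4a³ + 27b² = 4·0³ + 27·6² = 4·0 + 27·36 ≡ 3 (mod 19). Nonzero ⇒ E is nonsingular.
For each x ∈ F_19, compute rhs = x³ + 0·x + 6 mod 19, then count y ∈ F_19 with y² ≡ rhs.
  x = 0: rhs = 6, matching y values: 5, 14 (2 points).
  x = 1: rhs = 7, matching y values: 8, 11 (2 points).
  x = 2: rhs = 14, matching y values: none (0 points).
  x = 3: rhs = 14, matching y values: none (0 points).
  x = 4: rhs = 13, matching y values: none (0 points).
  x = 5: rhs = 17, matching y values: 6, 13 (2 points).
  x = 6: rhs = 13, matching y values: none (0 points).
  x = 7: rhs = 7, matching y values: 8, 11 (2 points).
  x = 8: rhs = 5, matching y values: 9, 10 (2 points).
  x = 9: rhs = 13, matching y values: none (0 points).
  x = 10: rhs = 18, matching y values: none (0 points).
  x = 11: rhs = 7, matching y values: 8, 11 (2 points).
  x = 12: rhs = 5, matching y values: 9, 10 (2 points).
  x = 13: rhs = 18, matching y values: none (0 points).
  x = 14: rhs = 14, matching y values: none (0 points).
  x = 15: rhs = 18, matching y values: none (0 points).
  x = 16: rhs = 17, matching y values: 6, 13 (2 points).
  x = 17: rhs = 17, matching y values: 6, 13 (2 points).
  x = 18: rhs = 5, matching y values: 9, 10 (2 points).
Total affine count: 20.
Full point count |E(F_19)| = 20 + 1 = 21.
Hasse bound: |21 − (19+1)| = |1| = 1 ≤ 2√19 ≈ 8.7178 ✓.


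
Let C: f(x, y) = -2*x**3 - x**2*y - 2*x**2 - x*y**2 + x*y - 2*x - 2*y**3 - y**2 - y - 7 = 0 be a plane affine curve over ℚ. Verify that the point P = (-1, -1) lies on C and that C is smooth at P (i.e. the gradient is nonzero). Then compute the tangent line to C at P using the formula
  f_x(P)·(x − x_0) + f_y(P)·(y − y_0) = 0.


Tangent line at P: -8*x - 9*y - 17 = 0.

Step 1: f(-1, -1) = 0, so P lies on C.
Step 2: partial derivatives
  f_x(x, y) = -6*x**2 - 2*x*y - 4*x - y**2 + y - 2, f_y(x, y) = -x**2 - 2*x*y + x - 6*y**2 - 2*y - 1.
  f_x(P) = -8, f_y(P) = -9 (gradient nonzero, so P is smooth).
Step 3: tangent line at P: -8·(x − -1) + -9·(y − -1) = 0.
Expanding: -8*x - 9*y - 17 = 0.


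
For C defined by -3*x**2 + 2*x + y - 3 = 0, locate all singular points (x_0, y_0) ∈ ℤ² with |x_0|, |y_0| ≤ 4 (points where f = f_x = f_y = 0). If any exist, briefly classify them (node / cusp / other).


No singular points in the scanned grid; C is smooth there.

Compute partial derivatives:
  f_x = 2 - 6*x.
  f_y = 1.
f_y = 1 is a nonzero constant, so f_y never vanishes: no point (x, y) can satisfy f = f_x = f_y = 0. In particular no (x, y) ∈ {−4, ..., 4}² is singular; the curve is smooth.


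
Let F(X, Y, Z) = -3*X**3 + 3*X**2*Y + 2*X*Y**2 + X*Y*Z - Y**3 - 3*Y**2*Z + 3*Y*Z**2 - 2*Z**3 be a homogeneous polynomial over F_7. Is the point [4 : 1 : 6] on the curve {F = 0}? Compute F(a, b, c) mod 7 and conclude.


F(4,1,6) ≡ 0 (mod 7); P is on the curve.

Evaluate F(4, 1, 6) term-by-term (mod 7).
  -3*X**3 ↦ -3·64·1·1 = -192
  3*X**2*Y ↦ 3·16·1·1 = 48
  2*X*Y**2 ↦ 2·4·1·1 = 8
  X*Y*Z ↦ 1·4·1·6 = 24
  -Y**3 ↦ -1·1·1·1 = -1
  -3*Y**2*Z ↦ -3·1·1·6 = -18
  3*Y*Z**2 ↦ 3·1·1·36 = 108
  -2*Z**3 ↦ -2·1·1·216 = -432
Sum: F(4, 1, 6) = (-192) + (48) + (8) + (24) + (-1) + (-18) + (108) + (-432) = -455.
Reducing mod 7: -455 ≡ 0 (mod 7).
Since F(a, b, c) ≡ 0 (mod 7), P lies on the curve.


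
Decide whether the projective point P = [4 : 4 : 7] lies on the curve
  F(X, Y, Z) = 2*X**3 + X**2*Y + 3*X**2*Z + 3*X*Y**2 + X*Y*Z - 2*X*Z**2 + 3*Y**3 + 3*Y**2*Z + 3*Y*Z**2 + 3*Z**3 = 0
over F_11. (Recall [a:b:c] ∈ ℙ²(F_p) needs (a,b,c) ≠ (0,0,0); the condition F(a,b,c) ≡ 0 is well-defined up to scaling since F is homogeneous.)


F(4,4,7) ≡ 0 (mod 11); P is on the curve.

Evaluate F(4, 4, 7) term-by-term (mod 11).
  2*X**3 ↦ 2·64·1·1 = 128
  X**2*Y ↦ 1·16·4·1 = 64
  3*X**2*Z ↦ 3·16·1·7 = 336
  3*X*Y**2 ↦ 3·4·16·1 = 192
  X*Y*Z ↦ 1·4·4·7 = 112
  -2*X*Z**2 ↦ -2·4·1·49 = -392
  3*Y**3 ↦ 3·1·64·1 = 192
  3*Y**2*Z ↦ 3·1·16·7 = 336
  3*Y*Z**2 ↦ 3·1·4·49 = 588
  3*Z**3 ↦ 3·1·1·343 = 1029
Sum: F(4, 4, 7) = (128) + (64) + (336) + (192) + (112) + (-392) + (192) + (336) + (588) + (1029) = 2585.
Reducing mod 11: 2585 ≡ 0 (mod 11).
Since F(a, b, c) ≡ 0 (mod 11), P lies on the curve.


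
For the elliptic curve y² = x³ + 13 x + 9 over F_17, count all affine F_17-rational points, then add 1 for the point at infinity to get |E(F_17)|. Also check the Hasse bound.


Affine points = {(0, 3), (0, 14), (2, 3), (2, 14), (7, 1), (7, 16), (8, 8), (8, 9), (10, 0), (11, 2), (11, 15), (15, 3), (15, 14)}; affine count = 13; |E(F_17)| = 14.

Discriminant check: Δ ∝ 4a³ + 27b² = 4·13³ + 27·9² = 4·2197 + 27·81 ≡ 10 (mod 17). Nonzero ⇒ E is nonsingular.
For each x ∈ F_17, compute rhs = x³ + 13·x + 9 mod 17, then count y ∈ F_17 with y² ≡ rhs.
  x = 0: rhs = 9, matching y values: 3, 14 (2 points).
  x = 1: rhs = 6, matching y values: none (0 points).
  x = 2: rhs = 9, matching y values: 3, 14 (2 points).
  x = 3: rhs = 7, matching y values: none (0 points).
  x = 4: rhs = 6, matching y values: none (0 points).
  x = 5: rhs = 12, matching y values: none (0 points).
  x = 6: rhs = 14, matching y values: none (0 points).
  x = 7: rhs = 1, matching y values: 1, 16 (2 points).
  x = 8: rhs = 13, matching y values: 8, 9 (2 points).
  x = 9: rhs = 5, matching y values: none (0 points).
  x = 10: rhs = 0, matching y values: 0 (1 points).
  x = 11: rhs = 4, matching y values: 2, 15 (2 points).
  x = 12: rhs = 6, matching y values: none (0 points).
  x = 13: rhs = 12, matching y values: none (0 points).
  x = 14: rhs = 11, matching y values: none (0 points).
  x = 15: rhs = 9, matching y values: 3, 14 (2 points).
  x = 16: rhs = 12, matching y values: none (0 points).
Total affine count: 13.
Full point count |E(F_17)| = 13 + 1 = 14.
Hasse bound: |14 − (17+1)| = |-4| = 4 ≤ 2√17 ≈ 8.2462 ✓.


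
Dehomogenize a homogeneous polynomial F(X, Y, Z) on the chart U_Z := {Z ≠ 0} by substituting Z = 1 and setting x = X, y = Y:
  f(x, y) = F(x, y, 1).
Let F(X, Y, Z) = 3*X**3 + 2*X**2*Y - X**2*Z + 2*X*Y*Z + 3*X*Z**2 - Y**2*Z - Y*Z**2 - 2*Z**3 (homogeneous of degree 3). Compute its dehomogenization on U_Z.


f(x, y) = 3*x**3 + 2*x**2*y - x**2 + 2*x*y + 3*x - y**2 - y - 2

On U_Z we set Z = 1. Each monomial c·X^i·Y^j·Z^k in F becomes c·x^i·y^j·1^k = c·x^i·y^j.
Substituting Z = 1: F(X, Y, 1) = 3*x**3 + 2*x**2*y - x**2 + 2*x*y + 3*x - y**2 - y - 2.
Note: deg(f) ≤ deg(F) = 3; strict inequality happens when F is divisible by Z (lost terms).


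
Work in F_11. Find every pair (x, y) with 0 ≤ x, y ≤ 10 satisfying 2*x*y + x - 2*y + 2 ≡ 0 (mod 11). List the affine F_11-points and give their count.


Affine F_11-points: {(0, 1), (2, 9), (3, 7), (4, 10), (5, 6), (6, 8), (7, 2), (8, 4), (9, 0), (10, 3)}; count = 10.

For each of the 121 pairs (x, y) ∈ F_11², evaluate f(x, y) mod 11. Record the zeros.
  x = 0: [0↦2, 1↦0, 2↦9, 3↦7, 4↦5, 5↦3, 6↦1, 7↦10, 8↦8, 9↦6, 10↦4]  zeros at y ∈ {1}
  x = 1: [0↦3, 1↦3, 2↦3, 3↦3, 4↦3, 5↦3, 6↦3, 7↦3, 8↦3, 9↦3, 10↦3]  zeros at y ∈ ∅
  x = 2: [0↦4, 1↦6, 2↦8, 3↦10, 4↦1, 5↦3, 6↦5, 7↦7, 8↦9, 9↦0, 10↦2]  zeros at y ∈ {9}
  x = 3: [0↦5, 1↦9, 2↦2, 3↦6, 4↦10, 5↦3, 6↦7, 7↦0, 8↦4, 9↦8, 10↦1]  zeros at y ∈ {7}
  x = 4: [0↦6, 1↦1, 2↦7, 3↦2, 4↦8, 5↦3, 6↦9, 7↦4, 8↦10, 9↦5, 10↦0]  zeros at y ∈ {10}
  x = 5: [0↦7, 1↦4, 2↦1, 3↦9, 4↦6, 5↦3, 6↦0, 7↦8, 8↦5, 9↦2, 10↦10]  zeros at y ∈ {6}
  x = 6: [0↦8, 1↦7, 2↦6, 3↦5, 4↦4, 5↦3, 6↦2, 7↦1, 8↦0, 9↦10, 10↦9]  zeros at y ∈ {8}
  x = 7: [0↦9, 1↦10, 2↦0, 3↦1, 4↦2, 5↦3, 6↦4, 7↦5, 8↦6, 9↦7, 10↦8]  zeros at y ∈ {2}
  x = 8: [0↦10, 1↦2, 2↦5, 3↦8, 4↦0, 5↦3, 6↦6, 7↦9, 8↦1, 9↦4, 10↦7]  zeros at y ∈ {4}
  x = 9: [0↦0, 1↦5, 2↦10, 3↦4, 4↦9, 5↦3, 6↦8, 7↦2, 8↦7, 9↦1, 10↦6]  zeros at y ∈ {0}
  x = 10: [0↦1, 1↦8, 2↦4, 3↦0, 4↦7, 5↦3, 6↦10, 7↦6, 8↦2, 9↦9, 10↦5]  zeros at y ∈ {3}
Collecting zeros: affine points = {(0, 1), (2, 9), (3, 7), (4, 10), (5, 6), (6, 8), (7, 2), (8, 4), (9, 0), (10, 3)}.
Total count |C(F_11)_aff| = 10.


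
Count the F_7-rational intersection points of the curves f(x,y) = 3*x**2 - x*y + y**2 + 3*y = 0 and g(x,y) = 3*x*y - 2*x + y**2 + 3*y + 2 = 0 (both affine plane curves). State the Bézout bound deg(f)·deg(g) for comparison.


Common zeros: ∅; count = 0; Bézout bound = 4.

deg(f) = 2, deg(g) = 2, so Bézout bound = 4.
Scan x ∈ F_7. For each x, list the y ∈ F_7 with f(x, y) ≡ 0 and those with g(x, y) ≡ 0 (mod 7); the common zeros in that column are the intersection.
  x = 0: f ≡ 0 at y ∈ {0, 4}; g ≡ 0 at y ∈ {5, 6}; common: ∅.
  x = 1: f ≡ 0 at y ∈ ∅; g ≡ 0 at y ∈ {0, 1}; common: ∅.
  x = 2: f ≡ 0 at y ∈ {1, 5}; g ≡ 0 at y ∈ ∅; common: ∅.
  x = 3: f ≡ 0 at y ∈ {1, 6}; g ≡ 0 at y ∈ ∅; common: ∅.
  x = 4: f ≡ 0 at y ∈ ∅; g ≡ 0 at y ∈ {2, 4}; common: ∅.
  x = 5: f ≡ 0 at y ∈ ∅; g ≡ 0 at y ∈ ∅; common: ∅.
  x = 6: f ≡ 0 at y ∈ {4, 6}; g ≡ 0 at y ∈ ∅; common: ∅.
Collecting: common zeros = ∅, so the count is 0.
Comparison with the Bézout bound: 0 ≤ 4 = deg(f)·deg(g), as expected for curves with no common component (the affine F_7-count falls short of the bound because intersections may lie at infinity, over extension fields, or carry multiplicity).


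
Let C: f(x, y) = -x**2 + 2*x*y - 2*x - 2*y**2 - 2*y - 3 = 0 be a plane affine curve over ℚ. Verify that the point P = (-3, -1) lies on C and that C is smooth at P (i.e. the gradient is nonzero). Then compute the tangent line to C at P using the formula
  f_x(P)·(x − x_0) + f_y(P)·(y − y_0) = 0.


Tangent line at P: 2*x - 4*y + 2 = 0.

Step 1: f(-3, -1) = 0, so P lies on C.
Step 2: partial derivatives
  f_x(x, y) = -2*x + 2*y - 2, f_y(x, y) = 2*x - 4*y - 2.
  f_x(P) = 2, f_y(P) = -4 (gradient nonzero, so P is smooth).
Step 3: tangent line at P: 2·(x − -3) + -4·(y − -1) = 0.
Expanding: 2*x - 4*y + 2 = 0.


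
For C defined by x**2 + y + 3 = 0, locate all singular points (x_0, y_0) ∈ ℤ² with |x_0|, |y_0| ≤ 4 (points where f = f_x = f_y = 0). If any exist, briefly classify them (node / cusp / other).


No singular points in the scanned grid; C is smooth there.

Compute partial derivatives:
  f_x = 2*x.
  f_y = 1.
f_y = 1 is a nonzero constant, so f_y never vanishes: no point (x, y) can satisfy f = f_x = f_y = 0. In particular no (x, y) ∈ {−4, ..., 4}² is singular; the curve is smooth.


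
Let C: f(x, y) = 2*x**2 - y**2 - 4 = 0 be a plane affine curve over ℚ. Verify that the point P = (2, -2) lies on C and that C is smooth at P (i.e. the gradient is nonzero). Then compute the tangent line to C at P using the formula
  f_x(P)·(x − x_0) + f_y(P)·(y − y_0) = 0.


Tangent line at P: 8*x + 4*y - 8 = 0.

Step 1: f(2, -2) = 0, so P lies on C.
Step 2: partial derivatives
  f_x(x, y) = 4*x, f_y(x, y) = -2*y.
  f_x(P) = 8, f_y(P) = 4 (gradient nonzero, so P is smooth).
Step 3: tangent line at P: 8·(x − 2) + 4·(y − -2) = 0.
Expanding: 8*x + 4*y - 8 = 0.


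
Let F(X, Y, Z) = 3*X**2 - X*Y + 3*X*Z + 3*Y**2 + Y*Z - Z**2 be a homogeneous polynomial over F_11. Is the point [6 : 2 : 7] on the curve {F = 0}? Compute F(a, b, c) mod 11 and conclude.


F(6,2,7) ≡ 1 (mod 11); P is NOT on the curve.

Evaluate F(6, 2, 7) term-by-term (mod 11).
  3*X**2 ↦ 3·36·1·1 = 108
  -X*Y ↦ -1·6·2·1 = -12
  3*X*Z ↦ 3·6·1·7 = 126
  3*Y**2 ↦ 3·1·4·1 = 12
  Y*Z ↦ 1·1·2·7 = 14
  -Z**2 ↦ -1·1·1·49 = -49
Sum: F(6, 2, 7) = (108) + (-12) + (126) + (12) + (14) + (-49) = 199.
Reducing mod 11: 199 ≡ 1 (mod 11).
Since F(a, b, c) ≡ 1 ≠ 0 (mod 11), P does NOT lie on the curve.


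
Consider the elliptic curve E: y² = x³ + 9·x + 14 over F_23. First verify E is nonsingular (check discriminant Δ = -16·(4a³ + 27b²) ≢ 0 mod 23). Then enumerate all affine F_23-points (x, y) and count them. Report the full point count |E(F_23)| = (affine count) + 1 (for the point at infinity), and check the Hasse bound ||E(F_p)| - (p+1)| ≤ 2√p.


Affine points = {(1, 1), (1, 22), (5, 0), (6, 10), (6, 13), (7, 11), (7, 12), (8, 0), (10, 0), (11, 8), (11, 15), (14, 3), (14, 20), (19, 11), (19, 12), (20, 11), (20, 12), (22, 2), (22, 21)}; affine count = 19; |E(F_23)| = 20.

Discriminant check: Δ ∝ 4a³ + 27b² = 4·9³ + 27·14² = 4·729 + 27·196 ≡ 20 (mod 23). Nonzero ⇒ E is nonsingular.
For each x ∈ F_23, compute rhs = x³ + 9·x + 14 mod 23, then count y ∈ F_23 with y² ≡ rhs.
  x = 0: rhs = 14, matching y values: none (0 points).
  x = 1: rhs = 1, matching y values: 1, 22 (2 points).
  x = 2: rhs = 17, matching y values: none (0 points).
  x = 3: rhs = 22, matching y values: none (0 points).
  x = 4: rhs = 22, matching y values: none (0 points).
  x = 5: rhs = 0, matching y values: 0 (1 points).
  x = 6: rhs = 8, matching y values: 10, 13 (2 points).
  x = 7: rhs = 6, matching y values: 11, 12 (2 points).
  x = 8: rhs = 0, matching y values: 0 (1 points).
  x = 9: rhs = 19, matching y values: none (0 points).
  x = 10: rhs = 0, matching y values: 0 (1 points).
  x = 11: rhs = 18, matching y values: 8, 15 (2 points).
  x = 12: rhs = 10, matching y values: none (0 points).
  x = 13: rhs = 5, matching y values: none (0 points).
  x = 14: rhs = 9, matching y values: 3, 20 (2 points).
  x = 15: rhs = 5, matching y values: none (0 points).
  x = 16: rhs = 22, matching y values: none (0 points).
  x = 17: rhs = 20, matching y values: none (0 points).
  x = 18: rhs = 5, matching y values: none (0 points).
  x = 19: rhs = 6, matching y values: 11, 12 (2 points).
  x = 20: rhs = 6, matching y values: 11, 12 (2 points).
  x = 21: rhs = 11, matching y values: none (0 points).
  x = 22: rhs = 4, matching y values: 2, 21 (2 points).
Total affine count: 19.
Full point count |E(F_23)| = 19 + 1 = 20.
Hasse bound: |20 − (23+1)| = |-4| = 4 ≤ 2√23 ≈ 9.5917 ✓.


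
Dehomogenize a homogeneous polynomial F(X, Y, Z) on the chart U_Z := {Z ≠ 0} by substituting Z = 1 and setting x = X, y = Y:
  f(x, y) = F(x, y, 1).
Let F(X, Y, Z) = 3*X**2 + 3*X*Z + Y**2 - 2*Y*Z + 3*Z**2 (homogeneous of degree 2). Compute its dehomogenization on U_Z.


f(x, y) = 3*x**2 + 3*x + y**2 - 2*y + 3

On U_Z we set Z = 1. Each monomial c·X^i·Y^j·Z^k in F becomes c·x^i·y^j·1^k = c·x^i·y^j.
Substituting Z = 1: F(X, Y, 1) = 3*x**2 + 3*x + y**2 - 2*y + 3.
Note: deg(f) ≤ deg(F) = 2; strict inequality happens when F is divisible by Z (lost terms).


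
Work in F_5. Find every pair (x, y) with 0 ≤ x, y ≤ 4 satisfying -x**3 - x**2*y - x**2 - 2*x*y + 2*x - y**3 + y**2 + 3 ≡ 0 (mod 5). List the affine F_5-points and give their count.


Affine F_5-points: {(0, 3), (0, 4), (1, 1), (2, 0), (2, 2), (2, 4), (3, 3), (3, 4)}; count = 8.

For each of the 25 pairs (x, y) ∈ F_5², evaluate f(x, y) mod 5. Record the zeros.
  x = 0: [0↦3, 1↦3, 2↦4, 3↦0, 4↦0]  zeros at y ∈ {3, 4}
  x = 1: [0↦3, 1↦0, 2↦3, 3↦1, 4↦3]  zeros at y ∈ {1}
  x = 2: [0↦0, 1↦2, 2↦0, 3↦3, 4↦0]  zeros at y ∈ {0, 2, 4}
  x = 3: [0↦3, 1↦3, 2↦4, 3↦0, 4↦0]  zeros at y ∈ {3, 4}
  x = 4: [0↦1, 1↦2, 2↦4, 3↦1, 4↦2]  zeros at y ∈ ∅
Collecting zeros: affine points = {(0, 3), (0, 4), (1, 1), (2, 0), (2, 2), (2, 4), (3, 3), (3, 4)}.
Total count |C(F_5)_aff| = 8.


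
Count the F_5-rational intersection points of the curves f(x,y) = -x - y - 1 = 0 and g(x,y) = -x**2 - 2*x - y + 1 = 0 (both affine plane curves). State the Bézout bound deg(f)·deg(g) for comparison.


Common zeros: {(1, 3), (3, 1)}; count = 2; Bézout bound = 2.

deg(f) = 1, deg(g) = 2, so Bézout bound = 2.
Scan x ∈ F_5. For each x, list the y ∈ F_5 with f(x, y) ≡ 0 and those with g(x, y) ≡ 0 (mod 5); the common zeros in that column are the intersection.
  x = 0: f ≡ 0 at y ∈ {4}; g ≡ 0 at y ∈ {1}; common: ∅.
  x = 1: f ≡ 0 at y ∈ {3}; g ≡ 0 at y ∈ {3}; common: {3}.
  x = 2: f ≡ 0 at y ∈ {2}; g ≡ 0 at y ∈ {3}; common: ∅.
  x = 3: f ≡ 0 at y ∈ {1}; g ≡ 0 at y ∈ {1}; common: {1}.
  x = 4: f ≡ 0 at y ∈ {0}; g ≡ 0 at y ∈ {2}; common: ∅.
Collecting: common zeros = {(1, 3), (3, 1)}, so the count is 2.
Comparison with the Bézout bound: 2 ≤ 2 = deg(f)·deg(g), as expected for curves with no common component (the bound is attained).


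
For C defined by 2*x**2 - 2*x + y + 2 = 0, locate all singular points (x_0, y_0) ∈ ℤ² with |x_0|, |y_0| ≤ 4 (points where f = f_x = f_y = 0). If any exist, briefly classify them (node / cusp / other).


No singular points in the scanned grid; C is smooth there.

Compute partial derivatives:
  f_x = 4*x - 2.
  f_y = 1.
f_y = 1 is a nonzero constant, so f_y never vanishes: no point (x, y) can satisfy f = f_x = f_y = 0. In particular no (x, y) ∈ {−4, ..., 4}² is singular; the curve is smooth.


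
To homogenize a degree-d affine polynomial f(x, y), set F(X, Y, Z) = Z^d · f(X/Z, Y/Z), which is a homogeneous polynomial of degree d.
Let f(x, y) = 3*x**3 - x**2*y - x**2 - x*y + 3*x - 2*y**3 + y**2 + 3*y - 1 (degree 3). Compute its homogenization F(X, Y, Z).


F(X, Y, Z) = 3*X**3 - X**2*Y - X**2*Z - X*Y*Z + 3*X*Z**2 - 2*Y**3 + Y**2*Z + 3*Y*Z**2 - Z**3

deg(f) = 3.
Substitute x = X/Z, y = Y/Z into f, then multiply by Z^3.
  monomial 3·x^3·y^0 ↦ 3·X^3·Y^0·Z^0.
  monomial -1·x^2·y^1 ↦ -1·X^2·Y^1·Z^0.
  monomial -1·x^2·y^0 ↦ -1·X^2·Y^0·Z^1.
  monomial -1·x^1·y^1 ↦ -1·X^1·Y^1·Z^1.
  monomial 3·x^1·y^0 ↦ 3·X^1·Y^0·Z^2.
  monomial -2·x^0·y^3 ↦ -2·X^0·Y^3·Z^0.
  monomial 1·x^0·y^2 ↦ 1·X^0·Y^2·Z^1.
  monomial 3·x^0·y^1 ↦ 3·X^0·Y^1·Z^2.
  monomial -1·x^0·y^0 ↦ -1·X^0·Y^0·Z^3.
Collecting: F(X, Y, Z) = 3*X**3 - X**2*Y - X**2*Z - X*Y*Z + 3*X*Z**2 - 2*Y**3 + Y**2*Z + 3*Y*Z**2 - Z**3.


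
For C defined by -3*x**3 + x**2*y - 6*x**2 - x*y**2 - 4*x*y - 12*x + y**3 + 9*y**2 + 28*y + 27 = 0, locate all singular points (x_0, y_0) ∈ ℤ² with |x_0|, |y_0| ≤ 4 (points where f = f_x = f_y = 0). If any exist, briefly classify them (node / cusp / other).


Singular points: {(-1, -3)}; classification: cusp.

Compute partial derivatives:
  f_x = -9*x**2 + 2*x*y - 12*x - y**2 - 4*y - 12.
  f_y = x**2 - 2*x*y - 4*x + 3*y**2 + 18*y + 28.
Scan x_0 ∈ {−4, ..., 4}. For each x_0, f_y(x_0, y) is a polynomial in y; find its integer roots y ∈ {−4, ..., 4}, then test f_x and f at those candidates.
  x = -4: f_y(-4, y) = 3*y**2 + 26*y + 60; no integer root y with |y| ≤ 4.
  x = -3: f_y(-3, y) = 3*y**2 + 24*y + 49; no integer root y with |y| ≤ 4.
  x = -2: f_y(-2, y) = 3*y**2 + 22*y + 40; vanishes at y ∈ {-4}. (-2, -4): f_x = -8 ≠ 0.
  x = -1: f_y(-1, y) = 3*y**2 + 20*y + 33; vanishes at y ∈ {-3}. (-1, -3): f_x = 0, f = 0 — SINGULAR.
  x = 0: f_y(0, y) = 3*y**2 + 18*y + 28; no integer root y with |y| ≤ 4.
  x = 1: f_y(1, y) = 3*y**2 + 16*y + 25; no integer root y with |y| ≤ 4.
  x = 2: f_y(2, y) = 3*y**2 + 14*y + 24; no integer root y with |y| ≤ 4.
  x = 3: f_y(3, y) = 3*y**2 + 12*y + 25; no integer root y with |y| ≤ 4.
  x = 4: f_y(4, y) = 3*y**2 + 10*y + 28; no integer root y with |y| ≤ 4.
Only singular point on the grid: (-1, -3).
Classify: substitute x = -1 + u, y = -3 + v and expand: f = -3*u**3 + u**2*v - u*v**2 + v**3 + v**2.
No constant or linear terms (consistent with a singular point). Quadratic part: v**2. Cubic part: -3*u**3 + u**2*v - u*v**2 + v**3.
The quadratic part v**2 is a perfect square, so there is a single (double) tangent line v = 0, i.e. y = -3. Restricting the cubic part to that line (v = 0) leaves -3*u**3 ≠ 0, so f is not divisible by v and the branch is v² ≈ 3*u**3 to lowest order — this is a cusp.
Classification: cusp.


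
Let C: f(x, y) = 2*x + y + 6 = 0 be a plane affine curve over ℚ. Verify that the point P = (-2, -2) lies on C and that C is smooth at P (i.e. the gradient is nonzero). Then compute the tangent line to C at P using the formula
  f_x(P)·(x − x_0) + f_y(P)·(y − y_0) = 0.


Tangent line at P: 2*x + y + 6 = 0.

Step 1: f(-2, -2) = 0, so P lies on C.
Step 2: partial derivatives
  f_x(x, y) = 2, f_y(x, y) = 1.
  f_x(P) = 2, f_y(P) = 1 (gradient nonzero, so P is smooth).
Step 3: tangent line at P: 2·(x − -2) + 1·(y − -2) = 0.
Expanding: 2*x + y + 6 = 0.


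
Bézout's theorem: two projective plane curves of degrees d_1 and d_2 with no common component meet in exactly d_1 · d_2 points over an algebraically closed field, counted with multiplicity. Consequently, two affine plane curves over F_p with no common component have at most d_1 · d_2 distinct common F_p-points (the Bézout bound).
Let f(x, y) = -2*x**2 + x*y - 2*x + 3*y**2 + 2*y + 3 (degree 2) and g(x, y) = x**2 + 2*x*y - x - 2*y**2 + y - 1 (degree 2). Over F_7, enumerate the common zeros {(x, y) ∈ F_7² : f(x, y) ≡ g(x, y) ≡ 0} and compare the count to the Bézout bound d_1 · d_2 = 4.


Common zeros: ∅; count = 0; Bézout bound = 4.

deg(f) = 2, deg(g) = 2, so Bézout bound = 4.
Scan x ∈ F_7. For each x, list the y ∈ F_7 with f(x, y) ≡ 0 and those with g(x, y) ≡ 0 (mod 7); the common zeros in that column are the intersection.
  x = 0: f ≡ 0 at y ∈ ∅; g ≡ 0 at y ∈ {2}; common: ∅.
  x = 1: f ≡ 0 at y ∈ {3}; g ≡ 0 at y ∈ {1, 4}; common: ∅.
  x = 2: f ≡ 0 at y ∈ ∅; g ≡ 0 at y ∈ ∅; common: ∅.
  x = 3: f ≡ 0 at y ∈ {0, 3}; g ≡ 0 at y ∈ ∅; common: ∅.
  x = 4: f ≡ 0 at y ∈ {1, 4}; g ≡ 0 at y ∈ {2, 6}; common: ∅.
  x = 5: f ≡ 0 at y ∈ ∅; g ≡ 0 at y ∈ {1}; common: ∅.
  x = 6: f ≡ 0 at y ∈ {1}; g ≡ 0 at y ∈ {4, 6}; common: ∅.
Collecting: common zeros = ∅, so the count is 0.
Comparison with the Bézout bound: 0 ≤ 4 = deg(f)·deg(g), as expected for curves with no common component (the affine F_7-count falls short of the bound because intersections may lie at infinity, over extension fields, or carry multiplicity).


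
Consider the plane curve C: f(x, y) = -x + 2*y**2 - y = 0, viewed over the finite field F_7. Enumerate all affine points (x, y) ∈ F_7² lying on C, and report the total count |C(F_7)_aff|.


Affine F_7-points: {(0, 0), (0, 4), (1, 1), (1, 3), (3, 5), (3, 6), (6, 2)}; count = 7.

For each of the 49 pairs (x, y) ∈ F_7², evaluate f(x, y) mod 7. Record the zeros.
  x = 0: [0↦0, 1↦1, 2↦6, 3↦1, 4↦0, 5↦3, 6↦3]  zeros at y ∈ {0, 4}
  x = 1: [0↦6, 1↦0, 2↦5, 3↦0, 4↦6, 5↦2, 6↦2]  zeros at y ∈ {1, 3}
  x = 2: [0↦5, 1↦6, 2↦4, 3↦6, 4↦5, 5↦1, 6↦1]  zeros at y ∈ ∅
  x = 3: [0↦4, 1↦5, 2↦3, 3↦5, 4↦4, 5↦0, 6↦0]  zeros at y ∈ {5, 6}
  x = 4: [0↦3, 1↦4, 2↦2, 3↦4, 4↦3, 5↦6, 6↦6]  zeros at y ∈ ∅
  x = 5: [0↦2, 1↦3, 2↦1, 3↦3, 4↦2, 5↦5, 6↦5]  zeros at y ∈ ∅
  x = 6: [0↦1, 1↦2, 2↦0, 3↦2, 4↦1, 5↦4, 6↦4]  zeros at y ∈ {2}
Collecting zeros: affine points = {(0, 0), (0, 4), (1, 1), (1, 3), (3, 5), (3, 6), (6, 2)}.
Total count |C(F_7)_aff| = 7.


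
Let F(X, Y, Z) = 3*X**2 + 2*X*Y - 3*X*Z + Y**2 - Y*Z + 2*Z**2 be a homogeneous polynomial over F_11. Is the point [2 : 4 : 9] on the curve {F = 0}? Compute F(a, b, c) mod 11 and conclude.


F(2,4,9) ≡ 6 (mod 11); P is NOT on the curve.

Evaluate F(2, 4, 9) term-by-term (mod 11).
  3*X**2 ↦ 3·4·1·1 = 12
  2*X*Y ↦ 2·2·4·1 = 16
  -3*X*Z ↦ -3·2·1·9 = -54
  Y**2 ↦ 1·1·16·1 = 16
  -Y*Z ↦ -1·1·4·9 = -36
  2*Z**2 ↦ 2·1·1·81 = 162
Sum: F(2, 4, 9) = (12) + (16) + (-54) + (16) + (-36) + (162) = 116.
Reducing mod 11: 116 ≡ 6 (mod 11).
Since F(a, b, c) ≡ 6 ≠ 0 (mod 11), P does NOT lie on the curve.


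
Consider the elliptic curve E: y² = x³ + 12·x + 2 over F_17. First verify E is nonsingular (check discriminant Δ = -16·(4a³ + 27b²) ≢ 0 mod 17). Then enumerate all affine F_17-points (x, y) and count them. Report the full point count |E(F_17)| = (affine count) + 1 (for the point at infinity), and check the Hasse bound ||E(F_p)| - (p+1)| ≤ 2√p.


Affine points = {(0, 6), (0, 11), (1, 7), (1, 10), (2, 0), (5, 0), (6, 1), (6, 16), (7, 2), (7, 15), (8, 7), (8, 10), (10, 0), (12, 2), (12, 15), (13, 3), (13, 14), (15, 2), (15, 15)}; affine count = 19; |E(F_17)| = 20.

Discriminant check: Δ ∝ 4a³ + 27b² = 4·12³ + 27·2² = 4·1728 + 27·4 ≡ 16 (mod 17). Nonzero ⇒ E is nonsingular.
For each x ∈ F_17, compute rhs = x³ + 12·x + 2 mod 17, then count y ∈ F_17 with y² ≡ rhs.
  x = 0: rhs = 2, matching y values: 6, 11 (2 points).
  x = 1: rhs = 15, matching y values: 7, 10 (2 points).
  x = 2: rhs = 0, matching y values: 0 (1 points).
  x = 3: rhs = 14, matching y values: none (0 points).
  x = 4: rhs = 12, matching y values: none (0 points).
  x = 5: rhs = 0, matching y values: 0 (1 points).
  x = 6: rhs = 1, matching y values: 1, 16 (2 points).
  x = 7: rhs = 4, matching y values: 2, 15 (2 points).
  x = 8: rhs = 15, matching y values: 7, 10 (2 points).
  x = 9: rhs = 6, matching y values: none (0 points).
  x = 10: rhs = 0, matching y values: 0 (1 points).
  x = 11: rhs = 3, matching y values: none (0 points).
  x = 12: rhs = 4, matching y values: 2, 15 (2 points).
  x = 13: rhs = 9, matching y values: 3, 14 (2 points).
  x = 14: rhs = 7, matching y values: none (0 points).
  x = 15: rhs = 4, matching y values: 2, 15 (2 points).
  x = 16: rhs = 6, matching y values: none (0 points).
Total affine count: 19.
Full point count |E(F_17)| = 19 + 1 = 20.
Hasse bound: |20 − (17+1)| = |2| = 2 ≤ 2√17 ≈ 8.2462 ✓.


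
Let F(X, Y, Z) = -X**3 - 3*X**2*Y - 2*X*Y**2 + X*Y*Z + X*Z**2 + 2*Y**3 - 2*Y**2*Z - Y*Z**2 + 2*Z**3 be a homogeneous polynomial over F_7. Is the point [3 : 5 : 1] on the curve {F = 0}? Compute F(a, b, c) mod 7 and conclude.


F(3,5,1) ≡ 1 (mod 7); P is NOT on the curve.

Evaluate F(3, 5, 1) term-by-term (mod 7).
  -X**3 ↦ -1·27·1·1 = -27
  -3*X**2*Y ↦ -3·9·5·1 = -135
  -2*X*Y**2 ↦ -2·3·25·1 = -150
  X*Y*Z ↦ 1·3·5·1 = 15
  X*Z**2 ↦ 1·3·1·1 = 3
  2*Y**3 ↦ 2·1·125·1 = 250
  -2*Y**2*Z ↦ -2·1·25·1 = -50
  -Y*Z**2 ↦ -1·1·5·1 = -5
  2*Z**3 ↦ 2·1·1·1 = 2
Sum: F(3, 5, 1) = (-27) + (-135) + (-150) + (15) + (3) + (250) + (-50) + (-5) + (2) = -97.
Reducing mod 7: -97 ≡ 1 (mod 7).
Since F(a, b, c) ≡ 1 ≠ 0 (mod 7), P does NOT lie on the curve.


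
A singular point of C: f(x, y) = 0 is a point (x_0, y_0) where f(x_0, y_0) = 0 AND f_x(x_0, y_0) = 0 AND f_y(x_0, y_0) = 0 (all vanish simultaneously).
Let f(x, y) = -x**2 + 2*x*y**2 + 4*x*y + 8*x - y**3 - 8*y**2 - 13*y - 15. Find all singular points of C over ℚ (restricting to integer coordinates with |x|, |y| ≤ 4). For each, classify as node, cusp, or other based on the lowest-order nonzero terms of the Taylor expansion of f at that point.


Singular points: {(3, -1)}; classification: node.

Compute partial derivatives:
  f_x = -2*x + 2*y**2 + 4*y + 8.
  f_y = 4*x*y + 4*x - 3*y**2 - 16*y - 13.
Scan x_0 ∈ {−4, ..., 4}. For each x_0, f_y(x_0, y) is a polynomial in y; find its integer roots y ∈ {−4, ..., 4}, then test f_x and f at those candidates.
  x = -4: f_y(-4, y) = -3*y**2 - 32*y - 29; vanishes at y ∈ {-1}. (-4, -1): f_x = 14 ≠ 0.
  x = -3: f_y(-3, y) = -3*y**2 - 28*y - 25; vanishes at y ∈ {-1}. (-3, -1): f_x = 12 ≠ 0.
  x = -2: f_y(-2, y) = -3*y**2 - 24*y - 21; vanishes at y ∈ {-1}. (-2, -1): f_x = 10 ≠ 0.
  x = -1: f_y(-1, y) = -3*y**2 - 20*y - 17; vanishes at y ∈ {-1}. (-1, -1): f_x = 8 ≠ 0.
  x = 0: f_y(0, y) = -3*y**2 - 16*y - 13; vanishes at y ∈ {-1}. (0, -1): f_x = 6 ≠ 0.
  x = 1: f_y(1, y) = -3*y**2 - 12*y - 9; vanishes at y ∈ {-3, -1}. (1, -3): f_x = 12 ≠ 0; (1, -1): f_x = 4 ≠ 0.
  x = 2: f_y(2, y) = -3*y**2 - 8*y - 5; vanishes at y ∈ {-1}. (2, -1): f_x = 2 ≠ 0.
  x = 3: f_y(3, y) = -3*y**2 - 4*y - 1; vanishes at y ∈ {-1}. (3, -1): f_x = 0, f = 0 — SINGULAR.
  x = 4: f_y(4, y) = 3 - 3*y**2; vanishes at y ∈ {-1, 1}. (4, -1): f_x = -2 ≠ 0; (4, 1): f_x = 6 ≠ 0.
Only singular point on the grid: (3, -1).
Classify: substitute x = 3 + u, y = -1 + v and expand: f = -u**2 + 2*u*v**2 - v**3 + v**2.
No constant or linear terms (consistent with a singular point). Quadratic part: -u**2 + v**2. Cubic part: 2*u*v**2 - v**3.
The quadratic part v**2 - u**2 = (v − u)(v + u) splits into two distinct linear factors, so there are two distinct tangent lines y − -1 = ±(x − 3) — this is a node (ordinary double point).
Classification: node.


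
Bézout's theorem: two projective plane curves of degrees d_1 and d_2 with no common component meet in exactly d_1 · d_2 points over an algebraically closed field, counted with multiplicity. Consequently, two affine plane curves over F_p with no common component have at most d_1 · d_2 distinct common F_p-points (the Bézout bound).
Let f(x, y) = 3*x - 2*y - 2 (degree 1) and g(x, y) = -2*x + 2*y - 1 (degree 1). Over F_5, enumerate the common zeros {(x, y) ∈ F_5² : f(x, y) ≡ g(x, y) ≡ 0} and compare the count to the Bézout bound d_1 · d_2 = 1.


Common zeros: {(3, 1)}; count = 1; Bézout bound = 1.

deg(f) = 1, deg(g) = 1, so Bézout bound = 1.
Scan x ∈ F_5. For each x, list the y ∈ F_5 with f(x, y) ≡ 0 and those with g(x, y) ≡ 0 (mod 5); the common zeros in that column are the intersection.
  x = 0: f ≡ 0 at y ∈ {4}; g ≡ 0 at y ∈ {3}; common: ∅.
  x = 1: f ≡ 0 at y ∈ {3}; g ≡ 0 at y ∈ {4}; common: ∅.
  x = 2: f ≡ 0 at y ∈ {2}; g ≡ 0 at y ∈ {0}; common: ∅.
  x = 3: f ≡ 0 at y ∈ {1}; g ≡ 0 at y ∈ {1}; common: {1}.
  x = 4: f ≡ 0 at y ∈ {0}; g ≡ 0 at y ∈ {2}; common: ∅.
Collecting: common zeros = {(3, 1)}, so the count is 1.
Comparison with the Bézout bound: 1 ≤ 1 = deg(f)·deg(g), as expected for curves with no common component (the bound is attained).


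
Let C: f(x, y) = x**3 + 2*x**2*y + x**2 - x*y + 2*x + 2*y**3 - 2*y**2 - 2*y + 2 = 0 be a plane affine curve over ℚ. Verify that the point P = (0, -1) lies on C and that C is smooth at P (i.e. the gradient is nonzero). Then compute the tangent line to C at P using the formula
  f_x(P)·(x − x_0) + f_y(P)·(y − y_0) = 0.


Tangent line at P: 3*x + 8*y + 8 = 0.

Step 1: f(0, -1) = 0, so P lies on C.
Step 2: partial derivatives
  f_x(x, y) = 3*x**2 + 4*x*y + 2*x - y + 2, f_y(x, y) = 2*x**2 - x + 6*y**2 - 4*y - 2.
  f_x(P) = 3, f_y(P) = 8 (gradient nonzero, so P is smooth).
Step 3: tangent line at P: 3·(x − 0) + 8·(y − -1) = 0.
Expanding: 3*x + 8*y + 8 = 0.


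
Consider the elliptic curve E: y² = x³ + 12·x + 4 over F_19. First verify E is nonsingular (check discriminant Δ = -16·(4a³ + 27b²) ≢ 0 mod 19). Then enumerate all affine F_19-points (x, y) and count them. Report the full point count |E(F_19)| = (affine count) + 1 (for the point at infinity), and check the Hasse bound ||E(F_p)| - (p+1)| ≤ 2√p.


Affine points = {(0, 2), (0, 17), (1, 6), (1, 13), (2, 6), (2, 13), (6, 8), (6, 11), (8, 2), (8, 17), (9, 9), (9, 10), (11, 2), (11, 17), (13, 1), (13, 18), (14, 3), (14, 16), (15, 5), (15, 14), (16, 6), (16, 13)}; affine count = 22; |E(F_19)| = 23.

Discriminant check: Δ ∝ 4a³ + 27b² = 4·12³ + 27·4² = 4·1728 + 27·16 ≡ 10 (mod 19). Nonzero ⇒ E is nonsingular.
For each x ∈ F_19, compute rhs = x³ + 12·x + 4 mod 19, then count y ∈ F_19 with y² ≡ rhs.
  x = 0: rhs = 4, matching y values: 2, 17 (2 points).
  x = 1: rhs = 17, matching y values: 6, 13 (2 points).
  x = 2: rhs = 17, matching y values: 6, 13 (2 points).
  x = 3: rhs = 10, matching y values: none (0 points).
  x = 4: rhs = 2, matching y values: none (0 points).
  x = 5: rhs = 18, matching y values: none (0 points).
  x = 6: rhs = 7, matching y values: 8, 11 (2 points).
  x = 7: rhs = 13, matching y values: none (0 points).
  x = 8: rhs = 4, matching y values: 2, 17 (2 points).
  x = 9: rhs = 5, matching y values: 9, 10 (2 points).
  x = 10: rhs = 3, matching y values: none (0 points).
  x = 11: rhs = 4, matching y values: 2, 17 (2 points).
  x = 12: rhs = 14, matching y values: none (0 points).
  x = 13: rhs = 1, matching y values: 1, 18 (2 points).
  x = 14: rhs = 9, matching y values: 3, 16 (2 points).
  x = 15: rhs = 6, matching y values: 5, 14 (2 points).
  x = 16: rhs = 17, matching y values: 6, 13 (2 points).
  x = 17: rhs = 10, matching y values: none (0 points).
  x = 18: rhs = 10, matching y values: none (0 points).
Total affine count: 22.
Full point count |E(F_19)| = 22 + 1 = 23.
Hasse bound: |23 − (19+1)| = |3| = 3 ≤ 2√19 ≈ 8.7178 ✓.


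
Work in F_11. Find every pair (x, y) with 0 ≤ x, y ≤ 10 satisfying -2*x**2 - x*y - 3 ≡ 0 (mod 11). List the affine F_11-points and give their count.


Affine F_11-points: {(1, 6), (2, 0), (3, 4), (4, 5), (5, 7), (6, 4), (7, 6), (8, 7), (9, 0), (10, 5)}; count = 10.

For each of the 121 pairs (x, y) ∈ F_11², evaluate f(x, y) mod 11. Record the zeros.
  x = 0: [0↦8, 1↦8, 2↦8, 3↦8, 4↦8, 5↦8, 6↦8, 7↦8, 8↦8, 9↦8, 10↦8]  zeros at y ∈ ∅
  x = 1: [0↦6, 1↦5, 2↦4, 3↦3, 4↦2, 5↦1, 6↦0, 7↦10, 8↦9, 9↦8, 10↦7]  zeros at y ∈ {6}
  x = 2: [0↦0, 1↦9, 2↦7, 3↦5, 4↦3, 5↦1, 6↦10, 7↦8, 8↦6, 9↦4, 10↦2]  zeros at y ∈ {0}
  x = 3: [0↦1, 1↦9, 2↦6, 3↦3, 4↦0, 5↦8, 6↦5, 7↦2, 8↦10, 9↦7, 10↦4]  zeros at y ∈ {4}
  x = 4: [0↦9, 1↦5, 2↦1, 3↦8, 4↦4, 5↦0, 6↦7, 7↦3, 8↦10, 9↦6, 10↦2]  zeros at y ∈ {5}
  x = 5: [0↦2, 1↦8, 2↦3, 3↦9, 4↦4, 5↦10, 6↦5, 7↦0, 8↦6, 9↦1, 10↦7]  zeros at y ∈ {7}
  x = 6: [0↦2, 1↦7, 2↦1, 3↦6, 4↦0, 5↦5, 6↦10, 7↦4, 8↦9, 9↦3, 10↦8]  zeros at y ∈ {4}
  x = 7: [0↦9, 1↦2, 2↦6, 3↦10, 4↦3, 5↦7, 6↦0, 7↦4, 8↦8, 9↦1, 10↦5]  zeros at y ∈ {6}
  x = 8: [0↦1, 1↦4, 2↦7, 3↦10, 4↦2, 5↦5, 6↦8, 7↦0, 8↦3, 9↦6, 10↦9]  zeros at y ∈ {7}
  x = 9: [0↦0, 1↦2, 2↦4, 3↦6, 4↦8, 5↦10, 6↦1, 7↦3, 8↦5, 9↦7, 10↦9]  zeros at y ∈ {0}
  x = 10: [0↦6, 1↦7, 2↦8, 3↦9, 4↦10, 5↦0, 6↦1, 7↦2, 8↦3, 9↦4, 10↦5]  zeros at y ∈ {5}
Collecting zeros: affine points = {(1, 6), (2, 0), (3, 4), (4, 5), (5, 7), (6, 4), (7, 6), (8, 7), (9, 0), (10, 5)}.
Total count |C(F_11)_aff| = 10.


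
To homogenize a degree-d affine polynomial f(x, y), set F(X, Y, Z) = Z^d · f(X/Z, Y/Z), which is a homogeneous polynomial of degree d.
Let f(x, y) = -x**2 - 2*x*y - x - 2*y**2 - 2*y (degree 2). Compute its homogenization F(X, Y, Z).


F(X, Y, Z) = -X**2 - 2*X*Y - X*Z - 2*Y**2 - 2*Y*Z

deg(f) = 2.
Substitute x = X/Z, y = Y/Z into f, then multiply by Z^2.
  monomial -1·x^2·y^0 ↦ -1·X^2·Y^0·Z^0.
  monomial -2·x^1·y^1 ↦ -2·X^1·Y^1·Z^0.
  monomial -1·x^1·y^0 ↦ -1·X^1·Y^0·Z^1.
  monomial -2·x^0·y^2 ↦ -2·X^0·Y^2·Z^0.
  monomial -2·x^0·y^1 ↦ -2·X^0·Y^1·Z^1.
Collecting: F(X, Y, Z) = -X**2 - 2*X*Y - X*Z - 2*Y**2 - 2*Y*Z.
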